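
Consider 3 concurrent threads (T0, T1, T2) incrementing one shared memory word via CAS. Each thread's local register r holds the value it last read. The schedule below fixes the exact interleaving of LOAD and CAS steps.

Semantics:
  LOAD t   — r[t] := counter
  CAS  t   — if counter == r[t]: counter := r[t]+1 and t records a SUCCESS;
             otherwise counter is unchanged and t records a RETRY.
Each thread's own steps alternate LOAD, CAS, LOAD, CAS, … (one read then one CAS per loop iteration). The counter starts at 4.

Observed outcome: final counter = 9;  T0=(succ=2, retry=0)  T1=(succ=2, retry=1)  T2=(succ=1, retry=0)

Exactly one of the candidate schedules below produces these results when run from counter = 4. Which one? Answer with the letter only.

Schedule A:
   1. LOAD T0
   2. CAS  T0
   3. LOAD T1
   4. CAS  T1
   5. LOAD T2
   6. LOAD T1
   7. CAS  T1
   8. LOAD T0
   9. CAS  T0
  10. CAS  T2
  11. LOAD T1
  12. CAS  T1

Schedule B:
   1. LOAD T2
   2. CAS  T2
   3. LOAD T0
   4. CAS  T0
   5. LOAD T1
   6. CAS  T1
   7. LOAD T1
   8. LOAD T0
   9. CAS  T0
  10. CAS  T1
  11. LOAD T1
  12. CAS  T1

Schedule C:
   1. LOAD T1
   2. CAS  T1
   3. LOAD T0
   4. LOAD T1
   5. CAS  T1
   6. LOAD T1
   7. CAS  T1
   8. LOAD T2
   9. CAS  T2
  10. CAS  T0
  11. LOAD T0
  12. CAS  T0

B

Simulating candidate B:
1. LOAD T2 → mem=4 r[T2]=4 [LOAD]
2. CAS T2 → mem=5 r[T2]=4 [OK]
3. LOAD T0 → mem=5 r[T0]=5 [LOAD]
4. CAS T0 → mem=6 r[T0]=5 [OK]
5. LOAD T1 → mem=6 r[T1]=6 [LOAD]
6. CAS T1 → mem=7 r[T1]=6 [OK]
7. LOAD T1 → mem=7 r[T1]=7 [LOAD]
8. LOAD T0 → mem=7 r[T0]=7 [LOAD]
9. CAS T0 → mem=8 r[T0]=7 [OK]
10. CAS T1 → mem=8 r[T1]=7 [RETRY]
11. LOAD T1 → mem=8 r[T1]=8 [LOAD]
12. CAS T1 → mem=9 r[T1]=8 [OK]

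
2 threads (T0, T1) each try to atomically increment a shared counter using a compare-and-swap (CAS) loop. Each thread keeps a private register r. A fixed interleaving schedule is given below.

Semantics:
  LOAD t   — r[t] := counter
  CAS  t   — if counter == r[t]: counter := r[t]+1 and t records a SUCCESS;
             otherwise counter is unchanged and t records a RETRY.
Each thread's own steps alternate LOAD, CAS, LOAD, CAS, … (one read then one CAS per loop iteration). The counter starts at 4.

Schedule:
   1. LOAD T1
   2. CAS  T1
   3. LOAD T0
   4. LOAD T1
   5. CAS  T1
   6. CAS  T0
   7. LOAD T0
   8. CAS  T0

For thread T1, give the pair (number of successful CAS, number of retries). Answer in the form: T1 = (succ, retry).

[1] T1.load  rd  (counter 4, T1.r 4)
[2] T1.cas  hit  (counter 5, T1.r 4)
[3] T0.load  rd  (counter 5, T0.r 5)
[4] T1.load  rd  (counter 5, T1.r 5)
[5] T1.cas  hit  (counter 6, T1.r 5)
[6] T0.cas  miss  (counter 6, T0.r 5)
[7] T0.load  rd  (counter 6, T0.r 6)
[8] T0.cas  hit  (counter 7, T0.r 6)

T1 = (2, 0)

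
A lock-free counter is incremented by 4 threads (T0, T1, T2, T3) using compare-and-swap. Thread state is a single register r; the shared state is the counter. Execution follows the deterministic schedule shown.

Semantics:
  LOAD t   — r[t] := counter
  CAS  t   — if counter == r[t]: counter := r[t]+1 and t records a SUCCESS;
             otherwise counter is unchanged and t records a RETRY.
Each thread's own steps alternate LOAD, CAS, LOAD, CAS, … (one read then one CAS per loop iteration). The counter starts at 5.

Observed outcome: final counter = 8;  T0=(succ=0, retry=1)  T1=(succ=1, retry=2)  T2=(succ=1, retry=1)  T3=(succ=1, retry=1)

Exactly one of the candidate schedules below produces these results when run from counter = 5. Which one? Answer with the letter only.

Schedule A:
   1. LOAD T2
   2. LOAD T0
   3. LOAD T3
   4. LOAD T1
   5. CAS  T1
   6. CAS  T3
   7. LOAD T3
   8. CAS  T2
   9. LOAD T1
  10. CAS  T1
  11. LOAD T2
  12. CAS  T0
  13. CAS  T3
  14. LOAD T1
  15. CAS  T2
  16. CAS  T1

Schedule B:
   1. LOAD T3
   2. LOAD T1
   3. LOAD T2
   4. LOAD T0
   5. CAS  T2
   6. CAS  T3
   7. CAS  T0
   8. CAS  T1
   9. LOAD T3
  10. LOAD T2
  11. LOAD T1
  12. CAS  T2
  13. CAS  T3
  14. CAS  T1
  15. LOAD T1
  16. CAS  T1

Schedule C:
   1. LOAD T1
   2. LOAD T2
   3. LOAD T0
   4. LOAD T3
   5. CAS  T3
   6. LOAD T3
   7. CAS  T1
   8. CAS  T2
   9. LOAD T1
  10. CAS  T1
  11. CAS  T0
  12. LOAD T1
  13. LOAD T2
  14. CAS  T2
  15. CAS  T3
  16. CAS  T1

C

Simulating candidate C:
step 1: T1 LOAD ⇒ load; ctr=5 reg=5
step 2: T2 LOAD ⇒ load; ctr=5 reg=5
step 3: T0 LOAD ⇒ load; ctr=5 reg=5
step 4: T3 LOAD ⇒ load; ctr=5 reg=5
step 5: T3 CAS ⇒ ok; ctr=6 reg=5
step 6: T3 LOAD ⇒ load; ctr=6 reg=6
step 7: T1 CAS ⇒ retry; ctr=6 reg=5
step 8: T2 CAS ⇒ retry; ctr=6 reg=5
step 9: T1 LOAD ⇒ load; ctr=6 reg=6
step 10: T1 CAS ⇒ ok; ctr=7 reg=6
step 11: T0 CAS ⇒ retry; ctr=7 reg=5
step 12: T1 LOAD ⇒ load; ctr=7 reg=7
step 13: T2 LOAD ⇒ load; ctr=7 reg=7
step 14: T2 CAS ⇒ ok; ctr=8 reg=7
step 15: T3 CAS ⇒ retry; ctr=8 reg=6
step 16: T1 CAS ⇒ retry; ctr=8 reg=7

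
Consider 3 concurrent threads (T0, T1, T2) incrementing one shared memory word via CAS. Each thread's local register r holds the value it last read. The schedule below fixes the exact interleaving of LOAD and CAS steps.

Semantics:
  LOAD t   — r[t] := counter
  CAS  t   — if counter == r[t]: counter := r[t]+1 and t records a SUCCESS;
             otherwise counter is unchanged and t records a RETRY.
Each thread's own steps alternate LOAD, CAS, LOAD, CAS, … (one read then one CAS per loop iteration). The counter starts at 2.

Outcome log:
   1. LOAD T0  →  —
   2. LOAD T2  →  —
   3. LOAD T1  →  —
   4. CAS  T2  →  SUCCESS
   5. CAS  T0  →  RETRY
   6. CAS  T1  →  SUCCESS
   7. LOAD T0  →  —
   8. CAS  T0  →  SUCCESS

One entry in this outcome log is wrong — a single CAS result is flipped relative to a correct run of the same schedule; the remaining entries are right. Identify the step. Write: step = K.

Correct run:
[1] T0.load  rd  (counter 2, T0.r 2)
[2] T2.load  rd  (counter 2, T2.r 2)
[3] T1.load  rd  (counter 2, T1.r 2)
[4] T2.cas  hit  (counter 3, T2.r 2)
[5] T0.cas  miss  (counter 3, T0.r 2)
[6] T1.cas  miss  (counter 3, T1.r 2)
[7] T0.load  rd  (counter 3, T0.r 3)
[8] T0.cas  hit  (counter 4, T0.r 3)
Flip is step 6.

step = 6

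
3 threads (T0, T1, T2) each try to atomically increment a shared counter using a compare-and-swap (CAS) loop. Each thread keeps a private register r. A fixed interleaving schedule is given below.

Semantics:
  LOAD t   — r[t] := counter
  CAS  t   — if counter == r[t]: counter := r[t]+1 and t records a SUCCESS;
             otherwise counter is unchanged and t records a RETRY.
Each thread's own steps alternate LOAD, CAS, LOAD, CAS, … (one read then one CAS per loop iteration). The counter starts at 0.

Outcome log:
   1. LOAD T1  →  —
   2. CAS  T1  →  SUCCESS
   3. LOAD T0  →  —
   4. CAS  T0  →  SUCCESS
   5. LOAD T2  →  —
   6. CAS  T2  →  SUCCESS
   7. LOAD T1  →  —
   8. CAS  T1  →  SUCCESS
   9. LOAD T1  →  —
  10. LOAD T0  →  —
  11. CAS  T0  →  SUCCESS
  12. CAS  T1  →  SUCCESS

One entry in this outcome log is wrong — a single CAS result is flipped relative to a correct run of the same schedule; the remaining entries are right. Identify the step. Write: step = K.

Correct run:
T1 LOAD — after: cnt=0, r=0 — load
T1 CAS — after: cnt=1, r=0 — ok
T0 LOAD — after: cnt=1, r=1 — load
T0 CAS — after: cnt=2, r=1 — ok
T2 LOAD — after: cnt=2, r=2 — load
T2 CAS — after: cnt=3, r=2 — ok
T1 LOAD — after: cnt=3, r=3 — load
T1 CAS — after: cnt=4, r=3 — ok
T1 LOAD — after: cnt=4, r=4 — load
T0 LOAD — after: cnt=4, r=4 — load
T0 CAS — after: cnt=5, r=4 — ok
T1 CAS — after: cnt=5, r=4 — retry
Mismatch at 12.

step = 12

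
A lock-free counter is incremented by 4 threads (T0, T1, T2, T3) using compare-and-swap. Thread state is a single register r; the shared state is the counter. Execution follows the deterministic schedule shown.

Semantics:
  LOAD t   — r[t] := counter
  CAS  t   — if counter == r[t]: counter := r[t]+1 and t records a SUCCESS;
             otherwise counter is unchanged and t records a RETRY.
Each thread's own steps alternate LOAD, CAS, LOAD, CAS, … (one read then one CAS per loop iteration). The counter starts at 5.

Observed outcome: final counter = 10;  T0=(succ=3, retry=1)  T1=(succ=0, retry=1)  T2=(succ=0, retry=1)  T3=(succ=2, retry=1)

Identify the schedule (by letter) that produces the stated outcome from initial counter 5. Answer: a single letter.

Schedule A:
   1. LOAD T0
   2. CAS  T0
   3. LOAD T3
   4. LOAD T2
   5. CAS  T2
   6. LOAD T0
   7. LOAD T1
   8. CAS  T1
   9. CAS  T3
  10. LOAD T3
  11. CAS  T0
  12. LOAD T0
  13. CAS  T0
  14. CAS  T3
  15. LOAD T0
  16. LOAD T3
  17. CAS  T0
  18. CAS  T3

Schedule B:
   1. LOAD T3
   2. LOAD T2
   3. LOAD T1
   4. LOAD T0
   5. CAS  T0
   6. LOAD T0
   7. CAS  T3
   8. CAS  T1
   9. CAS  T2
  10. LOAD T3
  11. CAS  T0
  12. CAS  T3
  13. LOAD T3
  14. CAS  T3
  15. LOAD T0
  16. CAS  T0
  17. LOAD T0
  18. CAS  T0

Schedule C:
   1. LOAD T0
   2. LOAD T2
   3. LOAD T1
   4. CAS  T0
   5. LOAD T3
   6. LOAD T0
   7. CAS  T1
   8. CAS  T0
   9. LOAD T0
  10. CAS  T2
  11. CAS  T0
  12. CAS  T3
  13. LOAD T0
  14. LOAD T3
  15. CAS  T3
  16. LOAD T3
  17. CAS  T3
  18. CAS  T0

Run C:
step 1: T0 LOAD ⇒ load; ctr=5 reg=5
step 2: T2 LOAD ⇒ load; ctr=5 reg=5
step 3: T1 LOAD ⇒ load; ctr=5 reg=5
step 4: T0 CAS ⇒ ok; ctr=6 reg=5
step 5: T3 LOAD ⇒ load; ctr=6 reg=6
step 6: T0 LOAD ⇒ load; ctr=6 reg=6
step 7: T1 CAS ⇒ retry; ctr=6 reg=5
step 8: T0 CAS ⇒ ok; ctr=7 reg=6
step 9: T0 LOAD ⇒ load; ctr=7 reg=7
step 10: T2 CAS ⇒ retry; ctr=7 reg=5
step 11: T0 CAS ⇒ ok; ctr=8 reg=7
step 12: T3 CAS ⇒ retry; ctr=8 reg=6
step 13: T0 LOAD ⇒ load; ctr=8 reg=8
step 14: T3 LOAD ⇒ load; ctr=8 reg=8
step 15: T3 CAS ⇒ ok; ctr=9 reg=8
step 16: T3 LOAD ⇒ load; ctr=9 reg=9
step 17: T3 CAS ⇒ ok; ctr=10 reg=9
step 18: T0 CAS ⇒ retry; ctr=10 reg=8

C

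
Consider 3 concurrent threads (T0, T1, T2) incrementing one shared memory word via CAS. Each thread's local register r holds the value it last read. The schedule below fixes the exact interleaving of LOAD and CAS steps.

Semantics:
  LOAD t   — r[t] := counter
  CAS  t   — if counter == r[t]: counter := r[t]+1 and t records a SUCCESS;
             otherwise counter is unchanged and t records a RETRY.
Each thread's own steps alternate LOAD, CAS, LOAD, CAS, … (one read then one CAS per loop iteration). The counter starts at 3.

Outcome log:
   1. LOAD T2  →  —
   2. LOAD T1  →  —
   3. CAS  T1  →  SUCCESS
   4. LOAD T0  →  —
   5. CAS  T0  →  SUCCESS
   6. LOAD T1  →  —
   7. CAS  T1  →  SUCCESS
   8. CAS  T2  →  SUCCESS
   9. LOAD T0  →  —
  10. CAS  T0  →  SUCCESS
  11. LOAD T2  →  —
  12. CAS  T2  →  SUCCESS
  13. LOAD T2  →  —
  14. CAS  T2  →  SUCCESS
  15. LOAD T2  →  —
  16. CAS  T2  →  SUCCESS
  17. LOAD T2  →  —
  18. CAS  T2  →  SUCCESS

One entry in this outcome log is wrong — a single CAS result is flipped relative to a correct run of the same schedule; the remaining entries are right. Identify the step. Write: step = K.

Correct run:
1. LOAD T2 → mem=3 r[T2]=3 [LOAD]
2. LOAD T1 → mem=3 r[T1]=3 [LOAD]
3. CAS T1 → mem=4 r[T1]=3 [OK]
4. LOAD T0 → mem=4 r[T0]=4 [LOAD]
5. CAS T0 → mem=5 r[T0]=4 [OK]
6. LOAD T1 → mem=5 r[T1]=5 [LOAD]
7. CAS T1 → mem=6 r[T1]=5 [OK]
8. CAS T2 → mem=6 r[T2]=3 [RETRY]
9. LOAD T0 → mem=6 r[T0]=6 [LOAD]
10. CAS T0 → mem=7 r[T0]=6 [OK]
11. LOAD T2 → mem=7 r[T2]=7 [LOAD]
12. CAS T2 → mem=8 r[T2]=7 [OK]
13. LOAD T2 → mem=8 r[T2]=8 [LOAD]
14. CAS T2 → mem=9 r[T2]=8 [OK]
15. LOAD T2 → mem=9 r[T2]=9 [LOAD]
16. CAS T2 → mem=10 r[T2]=9 [OK]
17. LOAD T2 → mem=10 r[T2]=10 [LOAD]
18. CAS T2 → mem=11 r[T2]=10 [OK]
Log disagrees first at step 8.

step = 8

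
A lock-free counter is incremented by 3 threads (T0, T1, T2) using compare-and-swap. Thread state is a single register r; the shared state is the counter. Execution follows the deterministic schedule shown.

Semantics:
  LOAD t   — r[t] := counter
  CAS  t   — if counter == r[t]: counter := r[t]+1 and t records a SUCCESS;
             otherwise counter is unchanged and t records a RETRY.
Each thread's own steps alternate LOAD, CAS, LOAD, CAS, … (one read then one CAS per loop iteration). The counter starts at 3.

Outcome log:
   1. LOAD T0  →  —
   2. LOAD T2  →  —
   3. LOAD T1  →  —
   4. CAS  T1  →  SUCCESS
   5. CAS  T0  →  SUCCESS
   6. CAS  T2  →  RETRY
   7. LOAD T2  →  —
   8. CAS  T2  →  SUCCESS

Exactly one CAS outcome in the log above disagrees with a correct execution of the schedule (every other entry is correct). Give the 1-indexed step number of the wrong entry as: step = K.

step = 5

Reference trace:
   1) LOAD T0:  M=3  r_T0=3
   2) LOAD T2:  M=3  r_T2=3
   3) LOAD T1:  M=3  r_T1=3
   4) CAS  T1:  M=4  r_T1=3 ✓
   5) CAS  T0:  M=4  r_T0=3 ✗
   6) CAS  T2:  M=4  r_T2=3 ✗
   7) LOAD T2:  M=4  r_T2=4
   8) CAS  T2:  M=5  r_T2=4 ✓
Mismatch at 5.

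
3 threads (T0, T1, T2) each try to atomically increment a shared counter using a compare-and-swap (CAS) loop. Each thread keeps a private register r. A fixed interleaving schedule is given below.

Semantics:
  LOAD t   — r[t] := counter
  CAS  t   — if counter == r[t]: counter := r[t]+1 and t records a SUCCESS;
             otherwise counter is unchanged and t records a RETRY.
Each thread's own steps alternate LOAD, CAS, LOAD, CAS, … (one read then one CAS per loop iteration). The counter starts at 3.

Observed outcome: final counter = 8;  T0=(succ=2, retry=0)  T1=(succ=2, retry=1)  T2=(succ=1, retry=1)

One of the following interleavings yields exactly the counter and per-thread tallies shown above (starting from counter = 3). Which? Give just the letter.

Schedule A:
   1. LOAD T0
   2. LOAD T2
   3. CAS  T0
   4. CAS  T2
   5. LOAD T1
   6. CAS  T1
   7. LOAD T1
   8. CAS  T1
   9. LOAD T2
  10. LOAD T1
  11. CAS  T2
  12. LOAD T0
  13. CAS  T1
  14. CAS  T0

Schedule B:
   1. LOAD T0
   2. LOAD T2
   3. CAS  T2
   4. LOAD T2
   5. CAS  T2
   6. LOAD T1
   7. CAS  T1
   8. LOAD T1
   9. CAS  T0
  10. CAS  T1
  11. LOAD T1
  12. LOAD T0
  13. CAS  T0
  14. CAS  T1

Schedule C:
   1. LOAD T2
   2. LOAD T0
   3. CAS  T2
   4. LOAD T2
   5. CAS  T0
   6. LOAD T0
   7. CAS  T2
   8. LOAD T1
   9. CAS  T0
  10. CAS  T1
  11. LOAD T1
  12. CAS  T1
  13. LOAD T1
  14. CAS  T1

A

Run A:
[1] T0.load  rd  (counter 3, T0.r 3)
[2] T2.load  rd  (counter 3, T2.r 3)
[3] T0.cas  hit  (counter 4, T0.r 3)
[4] T2.cas  miss  (counter 4, T2.r 3)
[5] T1.load  rd  (counter 4, T1.r 4)
[6] T1.cas  hit  (counter 5, T1.r 4)
[7] T1.load  rd  (counter 5, T1.r 5)
[8] T1.cas  hit  (counter 6, T1.r 5)
[9] T2.load  rd  (counter 6, T2.r 6)
[10] T1.load  rd  (counter 6, T1.r 6)
[11] T2.cas  hit  (counter 7, T2.r 6)
[12] T0.load  rd  (counter 7, T0.r 7)
[13] T1.cas  miss  (counter 7, T1.r 6)
[14] T0.cas  hit  (counter 8, T0.r 7)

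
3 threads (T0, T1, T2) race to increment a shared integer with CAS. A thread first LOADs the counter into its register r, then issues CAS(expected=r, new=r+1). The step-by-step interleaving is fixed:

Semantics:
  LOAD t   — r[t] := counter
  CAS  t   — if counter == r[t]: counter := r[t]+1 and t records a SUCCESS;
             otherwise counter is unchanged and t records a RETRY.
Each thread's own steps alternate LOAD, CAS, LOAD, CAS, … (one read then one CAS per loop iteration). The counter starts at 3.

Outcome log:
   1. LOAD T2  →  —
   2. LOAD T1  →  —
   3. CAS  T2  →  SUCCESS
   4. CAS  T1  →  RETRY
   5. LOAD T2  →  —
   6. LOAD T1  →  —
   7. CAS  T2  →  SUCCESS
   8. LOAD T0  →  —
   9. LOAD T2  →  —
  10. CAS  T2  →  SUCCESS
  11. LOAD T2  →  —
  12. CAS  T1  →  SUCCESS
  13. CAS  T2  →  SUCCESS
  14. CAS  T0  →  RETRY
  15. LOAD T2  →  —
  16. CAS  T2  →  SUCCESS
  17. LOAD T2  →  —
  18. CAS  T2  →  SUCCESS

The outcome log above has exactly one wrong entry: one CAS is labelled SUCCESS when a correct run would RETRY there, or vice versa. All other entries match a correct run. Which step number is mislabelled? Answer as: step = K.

step = 12

Correct run:
1. LOAD T2 → mem=3 r[T2]=3 [LOAD]
2. LOAD T1 → mem=3 r[T1]=3 [LOAD]
3. CAS T2 → mem=4 r[T2]=3 [OK]
4. CAS T1 → mem=4 r[T1]=3 [RETRY]
5. LOAD T2 → mem=4 r[T2]=4 [LOAD]
6. LOAD T1 → mem=4 r[T1]=4 [LOAD]
7. CAS T2 → mem=5 r[T2]=4 [OK]
8. LOAD T0 → mem=5 r[T0]=5 [LOAD]
9. LOAD T2 → mem=5 r[T2]=5 [LOAD]
10. CAS T2 → mem=6 r[T2]=5 [OK]
11. LOAD T2 → mem=6 r[T2]=6 [LOAD]
12. CAS T1 → mem=6 r[T1]=4 [RETRY]
13. CAS T2 → mem=7 r[T2]=6 [OK]
14. CAS T0 → mem=7 r[T0]=5 [RETRY]
15. LOAD T2 → mem=7 r[T2]=7 [LOAD]
16. CAS T2 → mem=8 r[T2]=7 [OK]
17. LOAD T2 → mem=8 r[T2]=8 [LOAD]
18. CAS T2 → mem=9 r[T2]=8 [OK]
Mismatch at 12.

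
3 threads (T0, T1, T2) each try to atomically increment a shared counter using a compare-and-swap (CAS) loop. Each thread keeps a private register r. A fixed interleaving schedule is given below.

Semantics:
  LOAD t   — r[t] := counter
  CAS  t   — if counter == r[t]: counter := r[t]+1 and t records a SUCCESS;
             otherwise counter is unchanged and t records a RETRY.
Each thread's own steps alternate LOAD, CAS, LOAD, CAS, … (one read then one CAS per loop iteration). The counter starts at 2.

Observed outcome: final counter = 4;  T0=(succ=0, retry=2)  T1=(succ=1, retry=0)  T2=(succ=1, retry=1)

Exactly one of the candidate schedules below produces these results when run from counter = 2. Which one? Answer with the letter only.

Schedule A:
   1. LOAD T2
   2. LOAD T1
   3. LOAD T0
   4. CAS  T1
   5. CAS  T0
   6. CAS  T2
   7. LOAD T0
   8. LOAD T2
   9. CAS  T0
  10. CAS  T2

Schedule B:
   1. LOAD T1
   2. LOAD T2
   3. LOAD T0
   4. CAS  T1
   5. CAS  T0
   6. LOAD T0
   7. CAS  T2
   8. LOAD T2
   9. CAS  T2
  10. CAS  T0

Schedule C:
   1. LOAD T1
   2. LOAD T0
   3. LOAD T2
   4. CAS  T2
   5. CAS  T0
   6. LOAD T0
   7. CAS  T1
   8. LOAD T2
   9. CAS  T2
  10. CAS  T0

Simulating candidate B:
#1 T1 reads 2
#2 T2 reads 2
#3 T0 reads 2
#4 T1 CAS(2→3) writes; counter now 3
#5 T0 CAS(2→3) fails; counter now 3
#6 T0 reads 3
#7 T2 CAS(2→3) fails; counter now 3
#8 T2 reads 3
#9 T2 CAS(3→4) writes; counter now 4
#10 T0 CAS(3→4) fails; counter now 4

B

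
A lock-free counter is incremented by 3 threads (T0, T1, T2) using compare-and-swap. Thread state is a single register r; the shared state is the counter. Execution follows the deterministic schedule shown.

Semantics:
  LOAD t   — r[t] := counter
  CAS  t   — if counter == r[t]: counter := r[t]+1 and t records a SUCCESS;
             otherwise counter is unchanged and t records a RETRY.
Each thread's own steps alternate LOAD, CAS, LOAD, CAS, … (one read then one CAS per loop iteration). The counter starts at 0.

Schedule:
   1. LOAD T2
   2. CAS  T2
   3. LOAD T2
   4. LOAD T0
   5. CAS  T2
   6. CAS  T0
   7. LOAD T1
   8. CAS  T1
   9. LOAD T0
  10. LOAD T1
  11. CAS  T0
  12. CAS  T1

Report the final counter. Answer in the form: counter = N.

1. LOAD T2 → mem=0 r[T2]=0 [LOAD]
2. CAS T2 → mem=1 r[T2]=0 [OK]
3. LOAD T2 → mem=1 r[T2]=1 [LOAD]
4. LOAD T0 → mem=1 r[T0]=1 [LOAD]
5. CAS T2 → mem=2 r[T2]=1 [OK]
6. CAS T0 → mem=2 r[T0]=1 [RETRY]
7. LOAD T1 → mem=2 r[T1]=2 [LOAD]
8. CAS T1 → mem=3 r[T1]=2 [OK]
9. LOAD T0 → mem=3 r[T0]=3 [LOAD]
10. LOAD T1 → mem=3 r[T1]=3 [LOAD]
11. CAS T0 → mem=4 r[T0]=3 [OK]
12. CAS T1 → mem=4 r[T1]=3 [RETRY]

counter = 4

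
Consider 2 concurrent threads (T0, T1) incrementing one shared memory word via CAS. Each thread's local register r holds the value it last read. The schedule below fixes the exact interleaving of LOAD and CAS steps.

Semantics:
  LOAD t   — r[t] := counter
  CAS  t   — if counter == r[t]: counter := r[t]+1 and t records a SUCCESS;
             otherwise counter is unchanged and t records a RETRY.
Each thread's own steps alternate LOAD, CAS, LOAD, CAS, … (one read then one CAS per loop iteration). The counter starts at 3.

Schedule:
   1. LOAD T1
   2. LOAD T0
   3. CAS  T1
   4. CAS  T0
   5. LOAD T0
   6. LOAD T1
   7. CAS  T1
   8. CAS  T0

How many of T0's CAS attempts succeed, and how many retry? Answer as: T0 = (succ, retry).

step 1: T1 LOAD ⇒ load; ctr=3 reg=3
step 2: T0 LOAD ⇒ load; ctr=3 reg=3
step 3: T1 CAS ⇒ ok; ctr=4 reg=3
step 4: T0 CAS ⇒ retry; ctr=4 reg=3
step 5: T0 LOAD ⇒ load; ctr=4 reg=4
step 6: T1 LOAD ⇒ load; ctr=4 reg=4
step 7: T1 CAS ⇒ ok; ctr=5 reg=4
step 8: T0 CAS ⇒ retry; ctr=5 reg=4

T0 = (0, 2)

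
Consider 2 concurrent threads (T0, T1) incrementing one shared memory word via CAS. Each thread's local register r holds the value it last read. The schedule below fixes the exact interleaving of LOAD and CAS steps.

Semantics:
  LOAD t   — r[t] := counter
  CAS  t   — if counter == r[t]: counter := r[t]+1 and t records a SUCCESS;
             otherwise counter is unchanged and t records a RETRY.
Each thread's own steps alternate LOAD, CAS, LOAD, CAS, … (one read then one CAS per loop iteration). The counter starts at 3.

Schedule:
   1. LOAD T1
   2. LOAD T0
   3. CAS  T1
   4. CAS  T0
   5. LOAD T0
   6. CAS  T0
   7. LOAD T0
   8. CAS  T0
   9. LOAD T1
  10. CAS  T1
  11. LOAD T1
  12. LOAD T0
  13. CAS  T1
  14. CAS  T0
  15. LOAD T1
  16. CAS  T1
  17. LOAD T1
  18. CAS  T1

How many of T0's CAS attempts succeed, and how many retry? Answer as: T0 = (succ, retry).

T0 = (2, 2)

step 1: T1 LOAD ⇒ load; ctr=3 reg=3
step 2: T0 LOAD ⇒ load; ctr=3 reg=3
step 3: T1 CAS ⇒ ok; ctr=4 reg=3
step 4: T0 CAS ⇒ retry; ctr=4 reg=3
step 5: T0 LOAD ⇒ load; ctr=4 reg=4
step 6: T0 CAS ⇒ ok; ctr=5 reg=4
step 7: T0 LOAD ⇒ load; ctr=5 reg=5
step 8: T0 CAS ⇒ ok; ctr=6 reg=5
step 9: T1 LOAD ⇒ load; ctr=6 reg=6
step 10: T1 CAS ⇒ ok; ctr=7 reg=6
step 11: T1 LOAD ⇒ load; ctr=7 reg=7
step 12: T0 LOAD ⇒ load; ctr=7 reg=7
step 13: T1 CAS ⇒ ok; ctr=8 reg=7
step 14: T0 CAS ⇒ retry; ctr=8 reg=7
step 15: T1 LOAD ⇒ load; ctr=8 reg=8
step 16: T1 CAS ⇒ ok; ctr=9 reg=8
step 17: T1 LOAD ⇒ load; ctr=9 reg=9
step 18: T1 CAS ⇒ ok; ctr=10 reg=9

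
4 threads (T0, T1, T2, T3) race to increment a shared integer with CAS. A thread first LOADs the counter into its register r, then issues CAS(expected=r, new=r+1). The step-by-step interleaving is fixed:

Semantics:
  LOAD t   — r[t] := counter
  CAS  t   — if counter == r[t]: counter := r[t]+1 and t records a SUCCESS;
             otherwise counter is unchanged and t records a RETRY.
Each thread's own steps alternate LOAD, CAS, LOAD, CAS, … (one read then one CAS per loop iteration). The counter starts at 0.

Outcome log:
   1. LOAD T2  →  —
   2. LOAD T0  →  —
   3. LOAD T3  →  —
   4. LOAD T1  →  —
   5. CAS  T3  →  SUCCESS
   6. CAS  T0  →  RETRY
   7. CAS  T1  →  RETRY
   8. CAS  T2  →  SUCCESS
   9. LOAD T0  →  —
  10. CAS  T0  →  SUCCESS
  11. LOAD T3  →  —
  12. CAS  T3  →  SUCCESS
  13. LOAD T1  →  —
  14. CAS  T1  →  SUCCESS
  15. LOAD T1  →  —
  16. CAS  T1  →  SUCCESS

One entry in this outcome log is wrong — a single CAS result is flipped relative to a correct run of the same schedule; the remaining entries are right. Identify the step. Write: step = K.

Reference trace:
   1) LOAD T2:  M=0  r_T2=0
   2) LOAD T0:  M=0  r_T0=0
   3) LOAD T3:  M=0  r_T3=0
   4) LOAD T1:  M=0  r_T1=0
   5) CAS  T3:  M=1  r_T3=0 ✓
   6) CAS  T0:  M=1  r_T0=0 ✗
   7) CAS  T1:  M=1  r_T1=0 ✗
   8) CAS  T2:  M=1  r_T2=0 ✗
   9) LOAD T0:  M=1  r_T0=1
  10) CAS  T0:  M=2  r_T0=1 ✓
  11) LOAD T3:  M=2  r_T3=2
  12) CAS  T3:  M=3  r_T3=2 ✓
  13) LOAD T1:  M=3  r_T1=3
  14) CAS  T1:  M=4  r_T1=3 ✓
  15) LOAD T1:  M=4  r_T1=4
  16) CAS  T1:  M=5  r_T1=4 ✓
Mismatch at 8.

step = 8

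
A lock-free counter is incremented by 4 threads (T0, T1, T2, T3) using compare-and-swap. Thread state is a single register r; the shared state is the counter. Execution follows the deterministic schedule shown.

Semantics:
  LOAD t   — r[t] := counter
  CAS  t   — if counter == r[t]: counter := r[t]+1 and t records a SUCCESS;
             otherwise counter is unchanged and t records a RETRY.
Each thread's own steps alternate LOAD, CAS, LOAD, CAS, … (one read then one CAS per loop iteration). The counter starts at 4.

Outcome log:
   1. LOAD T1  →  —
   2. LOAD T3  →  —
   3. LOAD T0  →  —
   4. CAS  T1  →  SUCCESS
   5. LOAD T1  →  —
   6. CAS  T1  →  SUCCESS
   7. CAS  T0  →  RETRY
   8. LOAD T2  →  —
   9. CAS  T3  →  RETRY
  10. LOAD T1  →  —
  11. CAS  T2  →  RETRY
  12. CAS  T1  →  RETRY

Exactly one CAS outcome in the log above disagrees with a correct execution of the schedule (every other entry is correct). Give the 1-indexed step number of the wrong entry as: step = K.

step = 11

Correct run:
[1] T1.load  rd  (counter 4, T1.r 4)
[2] T3.load  rd  (counter 4, T3.r 4)
[3] T0.load  rd  (counter 4, T0.r 4)
[4] T1.cas  hit  (counter 5, T1.r 4)
[5] T1.load  rd  (counter 5, T1.r 5)
[6] T1.cas  hit  (counter 6, T1.r 5)
[7] T0.cas  miss  (counter 6, T0.r 4)
[8] T2.load  rd  (counter 6, T2.r 6)
[9] T3.cas  miss  (counter 6, T3.r 4)
[10] T1.load  rd  (counter 6, T1.r 6)
[11] T2.cas  hit  (counter 7, T2.r 6)
[12] T1.cas  miss  (counter 7, T1.r 6)
Flip is step 11.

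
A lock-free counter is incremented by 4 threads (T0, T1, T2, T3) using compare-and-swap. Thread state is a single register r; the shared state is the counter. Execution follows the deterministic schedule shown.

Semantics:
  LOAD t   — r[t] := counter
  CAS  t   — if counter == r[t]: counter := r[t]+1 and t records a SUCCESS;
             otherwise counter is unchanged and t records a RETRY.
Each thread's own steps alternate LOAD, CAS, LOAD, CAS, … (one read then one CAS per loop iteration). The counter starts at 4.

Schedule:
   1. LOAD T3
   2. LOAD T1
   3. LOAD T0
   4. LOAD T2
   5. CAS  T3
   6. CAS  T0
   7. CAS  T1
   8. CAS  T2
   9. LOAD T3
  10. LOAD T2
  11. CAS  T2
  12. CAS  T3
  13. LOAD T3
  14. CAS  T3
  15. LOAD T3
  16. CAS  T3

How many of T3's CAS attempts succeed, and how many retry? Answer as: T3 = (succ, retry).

#1 T3 reads 4
#2 T1 reads 4
#3 T0 reads 4
#4 T2 reads 4
#5 T3 CAS(4→5) writes; counter now 5
#6 T0 CAS(4→5) fails; counter now 5
#7 T1 CAS(4→5) fails; counter now 5
#8 T2 CAS(4→5) fails; counter now 5
#9 T3 reads 5
#10 T2 reads 5
#11 T2 CAS(5→6) writes; counter now 6
#12 T3 CAS(5→6) fails; counter now 6
#13 T3 reads 6
#14 T3 CAS(6→7) writes; counter now 7
#15 T3 reads 7
#16 T3 CAS(7→8) writes; counter now 8

T3 = (3, 1)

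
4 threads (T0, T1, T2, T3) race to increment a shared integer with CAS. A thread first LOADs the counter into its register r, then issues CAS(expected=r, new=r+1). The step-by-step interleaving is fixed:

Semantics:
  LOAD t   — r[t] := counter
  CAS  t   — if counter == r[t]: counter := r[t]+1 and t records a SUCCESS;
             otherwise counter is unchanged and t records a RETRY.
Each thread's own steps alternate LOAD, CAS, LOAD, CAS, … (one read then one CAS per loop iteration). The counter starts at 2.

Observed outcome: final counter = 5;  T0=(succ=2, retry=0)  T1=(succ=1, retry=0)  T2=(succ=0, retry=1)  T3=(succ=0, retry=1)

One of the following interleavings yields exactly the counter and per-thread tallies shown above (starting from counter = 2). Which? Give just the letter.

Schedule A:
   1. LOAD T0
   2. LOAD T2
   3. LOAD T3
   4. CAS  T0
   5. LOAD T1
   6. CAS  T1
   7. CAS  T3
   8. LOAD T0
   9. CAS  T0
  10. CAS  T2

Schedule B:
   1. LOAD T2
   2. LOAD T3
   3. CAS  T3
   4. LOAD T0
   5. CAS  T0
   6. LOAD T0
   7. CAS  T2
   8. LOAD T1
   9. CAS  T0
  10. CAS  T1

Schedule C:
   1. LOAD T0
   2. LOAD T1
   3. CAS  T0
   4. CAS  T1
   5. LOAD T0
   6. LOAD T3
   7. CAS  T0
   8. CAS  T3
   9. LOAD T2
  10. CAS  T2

A

Tracing schedule A:
1. LOAD T0 → mem=2 r[T0]=2 [LOAD]
2. LOAD T2 → mem=2 r[T2]=2 [LOAD]
3. LOAD T3 → mem=2 r[T3]=2 [LOAD]
4. CAS T0 → mem=3 r[T0]=2 [OK]
5. LOAD T1 → mem=3 r[T1]=3 [LOAD]
6. CAS T1 → mem=4 r[T1]=3 [OK]
7. CAS T3 → mem=4 r[T3]=2 [RETRY]
8. LOAD T0 → mem=4 r[T0]=4 [LOAD]
9. CAS T0 → mem=5 r[T0]=4 [OK]
10. CAS T2 → mem=5 r[T2]=2 [RETRY]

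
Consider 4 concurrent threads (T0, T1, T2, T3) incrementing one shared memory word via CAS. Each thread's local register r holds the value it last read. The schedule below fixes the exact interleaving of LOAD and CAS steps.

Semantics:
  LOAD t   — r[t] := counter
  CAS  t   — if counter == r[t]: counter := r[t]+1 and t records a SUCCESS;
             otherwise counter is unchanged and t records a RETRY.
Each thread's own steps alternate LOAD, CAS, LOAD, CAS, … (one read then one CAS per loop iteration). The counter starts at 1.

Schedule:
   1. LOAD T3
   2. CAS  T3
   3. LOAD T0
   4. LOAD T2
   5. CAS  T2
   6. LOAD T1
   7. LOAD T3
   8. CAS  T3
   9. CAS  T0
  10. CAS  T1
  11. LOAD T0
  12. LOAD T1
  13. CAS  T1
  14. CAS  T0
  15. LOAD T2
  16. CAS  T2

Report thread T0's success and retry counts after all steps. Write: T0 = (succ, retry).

[1] T3.load  rd  (counter 1, T3.r 1)
[2] T3.cas  hit  (counter 2, T3.r 1)
[3] T0.load  rd  (counter 2, T0.r 2)
[4] T2.load  rd  (counter 2, T2.r 2)
[5] T2.cas  hit  (counter 3, T2.r 2)
[6] T1.load  rd  (counter 3, T1.r 3)
[7] T3.load  rd  (counter 3, T3.r 3)
[8] T3.cas  hit  (counter 4, T3.r 3)
[9] T0.cas  miss  (counter 4, T0.r 2)
[10] T1.cas  miss  (counter 4, T1.r 3)
[11] T0.load  rd  (counter 4, T0.r 4)
[12] T1.load  rd  (counter 4, T1.r 4)
[13] T1.cas  hit  (counter 5, T1.r 4)
[14] T0.cas  miss  (counter 5, T0.r 4)
[15] T2.load  rd  (counter 5, T2.r 5)
[16] T2.cas  hit  (counter 6, T2.r 5)

T0 = (0, 2)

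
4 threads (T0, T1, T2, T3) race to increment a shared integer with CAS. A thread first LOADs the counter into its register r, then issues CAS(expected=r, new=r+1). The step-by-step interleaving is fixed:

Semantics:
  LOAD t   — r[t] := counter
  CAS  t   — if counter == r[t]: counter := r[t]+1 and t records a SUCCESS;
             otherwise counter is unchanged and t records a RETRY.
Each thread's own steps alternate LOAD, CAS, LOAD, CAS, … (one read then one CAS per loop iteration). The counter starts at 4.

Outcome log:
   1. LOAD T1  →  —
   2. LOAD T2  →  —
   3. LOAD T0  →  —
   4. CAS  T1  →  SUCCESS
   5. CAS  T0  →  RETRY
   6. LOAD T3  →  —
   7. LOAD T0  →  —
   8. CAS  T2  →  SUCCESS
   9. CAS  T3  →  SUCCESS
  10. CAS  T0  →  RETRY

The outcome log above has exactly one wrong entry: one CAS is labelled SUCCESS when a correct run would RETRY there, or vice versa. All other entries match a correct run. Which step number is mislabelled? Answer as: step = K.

step = 8

Reference trace:
   1) LOAD T1:  M=4  r_T1=4
   2) LOAD T2:  M=4  r_T2=4
   3) LOAD T0:  M=4  r_T0=4
   4) CAS  T1:  M=5  r_T1=4 ✓
   5) CAS  T0:  M=5  r_T0=4 ✗
   6) LOAD T3:  M=5  r_T3=5
   7) LOAD T0:  M=5  r_T0=5
   8) CAS  T2:  M=5  r_T2=4 ✗
   9) CAS  T3:  M=6  r_T3=5 ✓
  10) CAS  T0:  M=6  r_T0=5 ✗
Flip is step 8.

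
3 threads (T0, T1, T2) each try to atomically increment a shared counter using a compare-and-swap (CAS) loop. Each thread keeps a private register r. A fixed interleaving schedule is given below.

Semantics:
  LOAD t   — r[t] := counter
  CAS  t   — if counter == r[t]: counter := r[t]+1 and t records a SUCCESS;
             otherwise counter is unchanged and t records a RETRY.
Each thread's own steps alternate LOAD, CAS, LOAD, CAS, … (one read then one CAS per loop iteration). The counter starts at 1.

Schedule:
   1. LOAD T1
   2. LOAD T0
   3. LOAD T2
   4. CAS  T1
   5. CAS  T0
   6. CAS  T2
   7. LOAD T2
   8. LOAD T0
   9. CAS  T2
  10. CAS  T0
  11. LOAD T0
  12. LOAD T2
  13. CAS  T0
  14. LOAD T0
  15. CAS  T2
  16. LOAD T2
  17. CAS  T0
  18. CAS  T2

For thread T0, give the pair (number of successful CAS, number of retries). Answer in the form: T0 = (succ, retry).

#1 T1 reads 1
#2 T0 reads 1
#3 T2 reads 1
#4 T1 CAS(1→2) writes; counter now 2
#5 T0 CAS(1→2) fails; counter now 2
#6 T2 CAS(1→2) fails; counter now 2
#7 T2 reads 2
#8 T0 reads 2
#9 T2 CAS(2→3) writes; counter now 3
#10 T0 CAS(2→3) fails; counter now 3
#11 T0 reads 3
#12 T2 reads 3
#13 T0 CAS(3→4) writes; counter now 4
#14 T0 reads 4
#15 T2 CAS(3→4) fails; counter now 4
#16 T2 reads 4
#17 T0 CAS(4→5) writes; counter now 5
#18 T2 CAS(4→5) fails; counter now 5

T0 = (2, 2)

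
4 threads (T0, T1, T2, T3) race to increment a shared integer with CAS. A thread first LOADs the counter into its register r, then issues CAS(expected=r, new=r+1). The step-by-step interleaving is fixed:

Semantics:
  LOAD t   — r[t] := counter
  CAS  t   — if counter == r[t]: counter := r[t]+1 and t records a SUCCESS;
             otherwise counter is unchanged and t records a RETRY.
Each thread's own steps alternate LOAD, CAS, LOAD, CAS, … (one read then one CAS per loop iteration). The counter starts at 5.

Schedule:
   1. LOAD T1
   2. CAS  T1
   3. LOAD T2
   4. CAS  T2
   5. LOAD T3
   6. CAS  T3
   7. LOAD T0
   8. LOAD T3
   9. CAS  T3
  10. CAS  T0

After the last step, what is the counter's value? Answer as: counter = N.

[1] T1.load  rd  (counter 5, T1.r 5)
[2] T1.cas  hit  (counter 6, T1.r 5)
[3] T2.load  rd  (counter 6, T2.r 6)
[4] T2.cas  hit  (counter 7, T2.r 6)
[5] T3.load  rd  (counter 7, T3.r 7)
[6] T3.cas  hit  (counter 8, T3.r 7)
[7] T0.load  rd  (counter 8, T0.r 8)
[8] T3.load  rd  (counter 8, T3.r 8)
[9] T3.cas  hit  (counter 9, T3.r 8)
[10] T0.cas  miss  (counter 9, T0.r 8)

counter = 9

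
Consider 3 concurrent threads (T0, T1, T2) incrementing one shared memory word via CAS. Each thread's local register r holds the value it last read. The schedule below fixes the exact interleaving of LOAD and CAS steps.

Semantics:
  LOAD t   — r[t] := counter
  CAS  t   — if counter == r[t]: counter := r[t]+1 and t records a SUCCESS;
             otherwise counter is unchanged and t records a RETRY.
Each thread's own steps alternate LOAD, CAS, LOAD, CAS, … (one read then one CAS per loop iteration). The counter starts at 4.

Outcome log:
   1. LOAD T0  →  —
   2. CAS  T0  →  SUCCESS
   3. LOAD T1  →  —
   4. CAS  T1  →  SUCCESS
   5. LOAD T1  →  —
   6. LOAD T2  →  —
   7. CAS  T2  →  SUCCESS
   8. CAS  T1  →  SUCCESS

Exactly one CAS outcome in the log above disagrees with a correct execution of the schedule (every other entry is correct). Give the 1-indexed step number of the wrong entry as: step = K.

Re-executing:
step 1: T0 LOAD ⇒ load; ctr=4 reg=4
step 2: T0 CAS ⇒ ok; ctr=5 reg=4
step 3: T1 LOAD ⇒ load; ctr=5 reg=5
step 4: T1 CAS ⇒ ok; ctr=6 reg=5
step 5: T1 LOAD ⇒ load; ctr=6 reg=6
step 6: T2 LOAD ⇒ load; ctr=6 reg=6
step 7: T2 CAS ⇒ ok; ctr=7 reg=6
step 8: T1 CAS ⇒ retry; ctr=7 reg=6
Mismatch at 8.

step = 8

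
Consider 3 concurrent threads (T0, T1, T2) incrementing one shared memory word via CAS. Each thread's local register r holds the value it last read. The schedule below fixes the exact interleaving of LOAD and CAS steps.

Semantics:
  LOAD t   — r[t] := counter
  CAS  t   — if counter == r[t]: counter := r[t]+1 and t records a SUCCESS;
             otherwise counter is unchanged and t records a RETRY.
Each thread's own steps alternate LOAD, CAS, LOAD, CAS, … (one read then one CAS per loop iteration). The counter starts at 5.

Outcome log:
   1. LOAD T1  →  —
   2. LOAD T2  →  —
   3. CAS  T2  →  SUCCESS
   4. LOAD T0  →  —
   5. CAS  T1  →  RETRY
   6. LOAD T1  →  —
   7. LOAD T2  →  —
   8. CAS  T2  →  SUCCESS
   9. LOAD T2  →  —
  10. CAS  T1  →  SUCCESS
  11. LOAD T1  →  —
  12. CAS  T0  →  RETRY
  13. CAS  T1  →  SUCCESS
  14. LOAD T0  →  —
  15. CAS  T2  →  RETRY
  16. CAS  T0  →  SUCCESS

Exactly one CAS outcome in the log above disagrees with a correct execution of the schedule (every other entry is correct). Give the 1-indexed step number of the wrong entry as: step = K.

step = 10

Reference trace:
step 1: T1 LOAD ⇒ load; ctr=5 reg=5
step 2: T2 LOAD ⇒ load; ctr=5 reg=5
step 3: T2 CAS ⇒ ok; ctr=6 reg=5
step 4: T0 LOAD ⇒ load; ctr=6 reg=6
step 5: T1 CAS ⇒ retry; ctr=6 reg=5
step 6: T1 LOAD ⇒ load; ctr=6 reg=6
step 7: T2 LOAD ⇒ load; ctr=6 reg=6
step 8: T2 CAS ⇒ ok; ctr=7 reg=6
step 9: T2 LOAD ⇒ load; ctr=7 reg=7
step 10: T1 CAS ⇒ retry; ctr=7 reg=6
step 11: T1 LOAD ⇒ load; ctr=7 reg=7
step 12: T0 CAS ⇒ retry; ctr=7 reg=6
step 13: T1 CAS ⇒ ok; ctr=8 reg=7
step 14: T0 LOAD ⇒ load; ctr=8 reg=8
step 15: T2 CAS ⇒ retry; ctr=8 reg=7
step 16: T0 CAS ⇒ ok; ctr=9 reg=8
Log disagrees first at step 10.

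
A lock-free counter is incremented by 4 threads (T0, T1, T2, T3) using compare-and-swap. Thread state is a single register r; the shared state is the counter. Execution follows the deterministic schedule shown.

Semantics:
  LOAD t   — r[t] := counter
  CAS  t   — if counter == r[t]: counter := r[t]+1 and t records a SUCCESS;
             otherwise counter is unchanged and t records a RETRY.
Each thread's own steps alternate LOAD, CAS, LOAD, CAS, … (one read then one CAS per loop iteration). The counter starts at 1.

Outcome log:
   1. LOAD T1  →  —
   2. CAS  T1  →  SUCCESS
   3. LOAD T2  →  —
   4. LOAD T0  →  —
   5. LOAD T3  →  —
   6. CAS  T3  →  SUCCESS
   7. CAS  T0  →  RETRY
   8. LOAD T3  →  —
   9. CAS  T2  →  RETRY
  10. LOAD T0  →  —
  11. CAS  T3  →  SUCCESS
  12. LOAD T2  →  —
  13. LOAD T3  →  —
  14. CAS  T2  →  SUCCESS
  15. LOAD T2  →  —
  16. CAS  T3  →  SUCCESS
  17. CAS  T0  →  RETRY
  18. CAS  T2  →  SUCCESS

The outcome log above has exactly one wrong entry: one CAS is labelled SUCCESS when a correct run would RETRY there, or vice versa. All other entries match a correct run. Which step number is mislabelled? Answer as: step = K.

step = 16

Reference trace:
#1 T1 reads 1
#2 T1 CAS(1→2) writes; counter now 2
#3 T2 reads 2
#4 T0 reads 2
#5 T3 reads 2
#6 T3 CAS(2→3) writes; counter now 3
#7 T0 CAS(2→3) fails; counter now 3
#8 T3 reads 3
#9 T2 CAS(2→3) fails; counter now 3
#10 T0 reads 3
#11 T3 CAS(3→4) writes; counter now 4
#12 T2 reads 4
#13 T3 reads 4
#14 T2 CAS(4→5) writes; counter now 5
#15 T2 reads 5
#16 T3 CAS(4→5) fails; counter now 5
#17 T0 CAS(3→4) fails; counter now 5
#18 T2 CAS(5→6) writes; counter now 6
Log disagrees first at step 16.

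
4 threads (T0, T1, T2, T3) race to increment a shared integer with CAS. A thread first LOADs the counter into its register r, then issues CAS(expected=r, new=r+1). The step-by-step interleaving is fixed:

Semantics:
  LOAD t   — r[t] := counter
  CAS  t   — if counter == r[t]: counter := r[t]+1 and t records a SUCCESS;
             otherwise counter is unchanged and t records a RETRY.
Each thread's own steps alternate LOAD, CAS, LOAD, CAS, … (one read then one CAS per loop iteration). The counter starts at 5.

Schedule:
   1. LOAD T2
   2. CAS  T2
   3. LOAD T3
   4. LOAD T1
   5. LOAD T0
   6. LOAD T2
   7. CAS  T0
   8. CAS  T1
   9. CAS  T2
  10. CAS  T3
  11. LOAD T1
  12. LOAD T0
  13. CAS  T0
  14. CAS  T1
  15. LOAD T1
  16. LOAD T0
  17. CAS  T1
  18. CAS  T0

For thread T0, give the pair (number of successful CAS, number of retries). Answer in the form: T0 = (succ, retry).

   1) LOAD T2:  M=5  r_T2=5
   2) CAS  T2:  M=6  r_T2=5 ✓
   3) LOAD T3:  M=6  r_T3=6
   4) LOAD T1:  M=6  r_T1=6
   5) LOAD T0:  M=6  r_T0=6
   6) LOAD T2:  M=6  r_T2=6
   7) CAS  T0:  M=7  r_T0=6 ✓
   8) CAS  T1:  M=7  r_T1=6 ✗
   9) CAS  T2:  M=7  r_T2=6 ✗
  10) CAS  T3:  M=7  r_T3=6 ✗
  11) LOAD T1:  M=7  r_T1=7
  12) LOAD T0:  M=7  r_T0=7
  13) CAS  T0:  M=8  r_T0=7 ✓
  14) CAS  T1:  M=8  r_T1=7 ✗
  15) LOAD T1:  M=8  r_T1=8
  16) LOAD T0:  M=8  r_T0=8
  17) CAS  T1:  M=9  r_T1=8 ✓
  18) CAS  T0:  M=9  r_T0=8 ✗

T0 = (2, 1)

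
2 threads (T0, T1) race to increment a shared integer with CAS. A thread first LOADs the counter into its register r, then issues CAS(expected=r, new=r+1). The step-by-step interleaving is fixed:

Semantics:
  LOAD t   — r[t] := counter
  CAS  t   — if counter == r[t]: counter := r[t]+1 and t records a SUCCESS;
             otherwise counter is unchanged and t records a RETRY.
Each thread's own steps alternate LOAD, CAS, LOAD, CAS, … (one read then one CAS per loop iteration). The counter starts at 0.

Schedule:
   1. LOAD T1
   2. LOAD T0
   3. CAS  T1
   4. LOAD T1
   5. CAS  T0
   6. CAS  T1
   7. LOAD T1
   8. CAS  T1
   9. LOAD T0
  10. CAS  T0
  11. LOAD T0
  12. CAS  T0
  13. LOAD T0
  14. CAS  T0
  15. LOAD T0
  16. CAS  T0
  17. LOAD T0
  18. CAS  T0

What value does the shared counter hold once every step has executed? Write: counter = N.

counter = 8

#1 T1 reads 0
#2 T0 reads 0
#3 T1 CAS(0→1) writes; counter now 1
#4 T1 reads 1
#5 T0 CAS(0→1) fails; counter now 1
#6 T1 CAS(1→2) writes; counter now 2
#7 T1 reads 2
#8 T1 CAS(2→3) writes; counter now 3
#9 T0 reads 3
#10 T0 CAS(3→4) writes; counter now 4
#11 T0 reads 4
#12 T0 CAS(4→5) writes; counter now 5
#13 T0 reads 5
#14 T0 CAS(5→6) writes; counter now 6
#15 T0 reads 6
#16 T0 CAS(6→7) writes; counter now 7
#17 T0 reads 7
#18 T0 CAS(7→8) writes; counter now 8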